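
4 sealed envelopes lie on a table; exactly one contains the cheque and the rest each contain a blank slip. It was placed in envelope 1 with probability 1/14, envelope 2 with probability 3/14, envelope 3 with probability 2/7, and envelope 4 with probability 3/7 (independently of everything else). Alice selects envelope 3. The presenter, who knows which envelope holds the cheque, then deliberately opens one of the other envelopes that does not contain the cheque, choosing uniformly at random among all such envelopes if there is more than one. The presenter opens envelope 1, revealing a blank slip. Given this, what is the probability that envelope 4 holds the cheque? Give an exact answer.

18/35

Apply Bayes' rule, conditioning on where the cheque actually is.
If it is in envelope 1 (prior 1/14): the presenter opened envelope 1, so this case is ruled out; weight (1/14)·0 = 0.
If it is in envelope 2 (prior 3/14): the presenter has 2 equally likely choices, so probability 1/2; weight (3/14)·(1/2) = 3/28.
If it is in envelope 3 (prior 2/7): the presenter has 3 equally likely choices, so probability 1/3; weight (2/7)·(1/3) = 2/21.
If it is in envelope 4 (prior 3/7): the presenter has 2 equally likely choices, so probability 1/2; weight (3/7)·(1/2) = 3/14.
The weights sum to 5/12.
So P(the cheque in envelope 4 | the presenter opened envelope 1) = (3/14) / (5/12) = 18/35.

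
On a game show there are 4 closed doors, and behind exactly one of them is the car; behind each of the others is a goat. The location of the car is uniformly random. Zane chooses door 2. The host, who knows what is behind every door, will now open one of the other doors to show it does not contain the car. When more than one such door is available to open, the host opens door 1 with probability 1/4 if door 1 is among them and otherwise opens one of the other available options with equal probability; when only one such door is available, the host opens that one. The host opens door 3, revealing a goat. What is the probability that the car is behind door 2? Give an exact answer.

3/13

Consider each possible location of the car in turn.
If it is behind door 1 (prior 1/4): door 1 holds the prize so is unavailable; the host chooses uniformly among the 2 others, probability 1/2; weight (1/4)·(1/2) = 1/8.
If it is behind door 2 (prior 1/4): door 1 is available but not opened; door 3 gets probability (1 − 1/4)/2 = 3/8; weight (1/4)·(3/8) = 3/32.
If it is behind door 3 (prior 1/4): the host opened door 3, so this case is ruled out; weight (1/4)·0 = 0.
If it is behind door 4 (prior 1/4): door 1 is available but not opened, probability 3/4; weight (1/4)·(3/4) = 3/16.
The weights sum to 13/32.
So P(the car behind door 2 | the host opened door 3) = (3/32) / (13/32) = 3/13.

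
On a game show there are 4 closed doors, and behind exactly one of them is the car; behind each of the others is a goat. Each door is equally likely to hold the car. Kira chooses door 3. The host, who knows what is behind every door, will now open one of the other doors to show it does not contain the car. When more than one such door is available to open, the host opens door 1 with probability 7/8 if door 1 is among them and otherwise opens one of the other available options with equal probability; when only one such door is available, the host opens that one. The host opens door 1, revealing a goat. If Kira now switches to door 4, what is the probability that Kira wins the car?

1/3

Condition on the true location of the car.
If it is behind door 1 (prior 1/4): the host opened door 1, so this case is ruled out; weight (1/4)·0 = 0.
If it is behind any of doors 2, 3, and 4 (prior 1/4 each): door 1 is available, opened with probability 7/8; weight (1/4)·(7/8) = 7/32 each.
The weights sum to 21/32.
So P(the car behind door 4 | the host opened door 1) = (7/32) / (21/32) = 1/3.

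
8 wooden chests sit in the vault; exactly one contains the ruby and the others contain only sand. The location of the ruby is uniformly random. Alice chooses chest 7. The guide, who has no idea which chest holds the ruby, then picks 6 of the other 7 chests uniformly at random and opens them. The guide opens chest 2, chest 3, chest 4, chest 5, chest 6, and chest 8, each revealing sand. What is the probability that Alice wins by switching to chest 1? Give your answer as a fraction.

1/2

Consider each possible location of the ruby in turn.
If it is in either of chests 1 and 7 (prior 1/8 each): the guide picks exactly this set with probability 1/7 regardless, and none is the prize; weight (1/8)·(1/7) = 1/56 each.
If it is in any of chests 2, 3, 4, 5, 6, and 8 (prior 1/8 each): that chest was opened and seen not to hold the prize — ruled out; weight (1/8)·0 = 0 each.
The weights sum to 1/28.
So P(the ruby in chest 1 | the guide opened chest 2, chest 3, chest 4, chest 5, chest 6, and chest 8) = (1/56) / (1/28) = 1/2.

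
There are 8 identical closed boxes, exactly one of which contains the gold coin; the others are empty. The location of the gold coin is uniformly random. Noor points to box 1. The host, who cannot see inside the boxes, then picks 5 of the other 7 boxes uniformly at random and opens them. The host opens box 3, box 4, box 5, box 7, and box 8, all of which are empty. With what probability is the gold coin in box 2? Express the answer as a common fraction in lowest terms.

1/3

Because the host chose which boxes to open without knowing where the gold coin is, the choice is independent of the prize location. Learning that none of the 5 opened boxes holds the gold coin simply rules out those 5 locations and leaves the remaining 3 boxes still equally likely by symmetry.
So P(the gold coin in box 2) = 1/3.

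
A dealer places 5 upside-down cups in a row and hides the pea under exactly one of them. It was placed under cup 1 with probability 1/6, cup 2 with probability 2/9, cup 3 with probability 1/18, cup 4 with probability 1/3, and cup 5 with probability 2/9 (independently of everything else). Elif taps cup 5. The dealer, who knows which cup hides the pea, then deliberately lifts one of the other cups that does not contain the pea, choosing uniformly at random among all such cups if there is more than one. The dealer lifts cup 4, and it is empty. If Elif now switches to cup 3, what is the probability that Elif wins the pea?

Consider each possible location of the pea in turn.
If it is under cup 1 (prior 1/6): the dealer has 3 equally likely choices, so probability 1/3; weight (1/6)·(1/3) = 1/18.
If it is under cup 2 (prior 2/9): the dealer has 3 equally likely choices, so probability 1/3; weight (2/9)·(1/3) = 2/27.
If it is under cup 3 (prior 1/18): the dealer has 3 equally likely choices, so probability 1/3; weight (1/18)·(1/3) = 1/54.
If it is under cup 4 (prior 1/3): the dealer opened cup 4, so this case is ruled out; weight (1/3)·0 = 0.
If it is under cup 5 (prior 2/9): the dealer has 4 equally likely choices, so probability 1/4; weight (2/9)·(1/4) = 1/18.
The weights sum to 11/54.
So P(the pea under cup 3 | the dealer opened cup 4) = (1/54) / (11/54) = 1/11.

1/11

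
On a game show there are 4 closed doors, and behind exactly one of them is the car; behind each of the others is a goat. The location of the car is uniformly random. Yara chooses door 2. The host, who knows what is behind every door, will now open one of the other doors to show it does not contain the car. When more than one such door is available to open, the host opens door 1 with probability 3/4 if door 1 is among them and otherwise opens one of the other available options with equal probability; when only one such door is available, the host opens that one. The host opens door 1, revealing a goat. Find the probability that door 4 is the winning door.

1/3

Condition on the true location of the car.
If it is behind door 1 (prior 1/4): the host opened door 1, so this case is ruled out; weight (1/4)·0 = 0.
If it is behind any of doors 2, 3, and 4 (prior 1/4 each): door 1 is available, opened with probability 3/4; weight (1/4)·(3/4) = 3/16 each.
The weights sum to 9/16.
So P(the car behind door 4 | the host opened door 1) = (3/16) / (9/16) = 1/3.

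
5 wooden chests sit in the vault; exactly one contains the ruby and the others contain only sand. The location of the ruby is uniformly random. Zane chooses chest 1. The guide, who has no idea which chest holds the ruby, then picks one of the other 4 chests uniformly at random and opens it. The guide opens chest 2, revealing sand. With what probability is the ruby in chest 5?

1/4

Condition on the true location of the ruby.
If it is in any of chests 1, 3, 4, and 5 (prior 1/5 each): the guide picks chest 2 with probability 1/4 regardless, and it is not the prize; weight (1/5)·(1/4) = 1/20 each.
If it is in chest 2 (prior 1/5): the guide opened chest 2, so this case is ruled out; weight (1/5)·0 = 0.
The weights sum to 1/5.
So P(the ruby in chest 5 | the guide opened chest 2) = (1/20) / (1/5) = 1/4.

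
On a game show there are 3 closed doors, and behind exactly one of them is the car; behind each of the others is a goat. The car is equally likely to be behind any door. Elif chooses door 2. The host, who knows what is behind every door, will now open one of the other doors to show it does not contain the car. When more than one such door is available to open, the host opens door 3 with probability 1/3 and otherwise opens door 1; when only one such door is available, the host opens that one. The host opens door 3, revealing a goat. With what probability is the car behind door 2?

Consider each possible location of the car in turn.
If it is behind door 1 (prior 1/3): only door 3 is available, probability 1; weight (1/3)·1 = 1/3.
If it is behind door 2 (prior 1/3): door 3 is available, opened with probability 1/3; weight (1/3)·(1/3) = 1/9.
If it is behind door 3 (prior 1/3): the host opened door 3, so this case is ruled out; weight (1/3)·0 = 0.
The weights sum to 4/9.
So P(the car behind door 2 | the host opened door 3) = (1/9) / (4/9) = 1/4.

1/4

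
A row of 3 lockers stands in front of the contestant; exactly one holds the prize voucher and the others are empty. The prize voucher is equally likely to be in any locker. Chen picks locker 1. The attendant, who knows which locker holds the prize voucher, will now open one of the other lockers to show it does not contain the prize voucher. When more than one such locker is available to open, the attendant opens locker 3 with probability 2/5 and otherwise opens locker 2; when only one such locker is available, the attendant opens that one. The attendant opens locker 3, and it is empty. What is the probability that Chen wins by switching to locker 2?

5/7

Consider each possible location of the prize voucher in turn.
If it is in locker 1 (prior 1/3): locker 3 is available, opened with probability 2/5; weight (1/3)·(2/5) = 2/15.
If it is in locker 2 (prior 1/3): only locker 3 is available, probability 1; weight (1/3)·1 = 1/3.
If it is in locker 3 (prior 1/3): the attendant opened locker 3, so this case is ruled out; weight (1/3)·0 = 0.
The weights sum to 7/15.
So P(the prize voucher in locker 2 | the attendant opened locker 3) = (1/3) / (7/15) = 5/7.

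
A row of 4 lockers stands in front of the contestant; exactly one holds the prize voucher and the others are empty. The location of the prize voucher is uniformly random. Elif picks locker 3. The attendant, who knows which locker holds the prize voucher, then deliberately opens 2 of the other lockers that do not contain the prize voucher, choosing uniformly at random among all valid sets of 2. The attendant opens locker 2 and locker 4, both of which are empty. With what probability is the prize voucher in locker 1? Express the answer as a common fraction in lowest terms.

3/4

Consider each possible location of the prize voucher in turn.
If it is in locker 1 (prior 1/4): the attendant has no choice, probability 1; weight (1/4)·1 = 1/4.
If it is in either of lockers 2 and 4 (prior 1/4 each): that locker was opened and seen not to hold the prize — ruled out; weight (1/4)·0 = 0 each.
If it is in locker 3 (prior 1/4): the attendant has 3 equally likely choices, so probability 1/3; weight (1/4)·(1/3) = 1/12.
The weights sum to 1/3.
So P(the prize voucher in locker 1 | the attendant opened locker 2 and locker 4) = (1/4) / (1/3) = 3/4.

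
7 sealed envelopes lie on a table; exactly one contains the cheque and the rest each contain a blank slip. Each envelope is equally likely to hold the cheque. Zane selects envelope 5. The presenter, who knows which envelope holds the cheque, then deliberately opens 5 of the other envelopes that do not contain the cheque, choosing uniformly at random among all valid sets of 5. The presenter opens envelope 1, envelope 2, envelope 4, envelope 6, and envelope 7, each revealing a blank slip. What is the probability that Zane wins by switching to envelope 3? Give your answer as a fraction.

Condition on the true location of the cheque.
If it is in any of envelopes 1, 2, 4, 6, and 7 (prior 1/7 each): that envelope was opened and seen not to hold the prize — ruled out; weight (1/7)·0 = 0 each.
If it is in envelope 3 (prior 1/7): the presenter has no choice, probability 1; weight (1/7)·1 = 1/7.
If it is in envelope 5 (prior 1/7): the presenter has 6 equally likely choices, so probability 1/6; weight (1/7)·(1/6) = 1/42.
The weights sum to 1/6.
So P(the cheque in envelope 3 | the presenter opened envelope 1, envelope 2, envelope 4, envelope 6, and envelope 7) = (1/7) / (1/6) = 6/7.

6/7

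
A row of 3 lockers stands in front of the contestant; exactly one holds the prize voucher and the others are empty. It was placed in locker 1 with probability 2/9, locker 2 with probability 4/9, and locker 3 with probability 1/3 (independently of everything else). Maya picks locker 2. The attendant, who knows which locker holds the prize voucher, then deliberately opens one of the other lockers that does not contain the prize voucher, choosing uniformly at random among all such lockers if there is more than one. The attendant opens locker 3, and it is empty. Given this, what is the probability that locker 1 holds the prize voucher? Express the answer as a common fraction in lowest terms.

1/2

Apply Bayes' rule, conditioning on where the prize voucher actually is.
If it is in locker 1 (prior 2/9): the attendant has no choice, probability 1; weight (2/9)·1 = 2/9.
If it is in locker 2 (prior 4/9): the attendant has 2 equally likely choices, so probability 1/2; weight (4/9)·(1/2) = 2/9.
If it is in locker 3 (prior 1/3): the attendant opened locker 3, so this case is ruled out; weight (1/3)·0 = 0.
The weights sum to 4/9.
So P(the prize voucher in locker 1 | the attendant opened locker 3) = (2/9) / (4/9) = 1/2.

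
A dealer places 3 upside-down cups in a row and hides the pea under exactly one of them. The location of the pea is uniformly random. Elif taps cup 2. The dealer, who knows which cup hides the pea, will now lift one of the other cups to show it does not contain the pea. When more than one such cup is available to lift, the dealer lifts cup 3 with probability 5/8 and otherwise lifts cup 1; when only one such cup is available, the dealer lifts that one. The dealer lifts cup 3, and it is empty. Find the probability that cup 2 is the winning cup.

Condition on the true location of the pea.
If it is under cup 1 (prior 1/3): only cup 3 is available, probability 1; weight (1/3)·1 = 1/3.
If it is under cup 2 (prior 1/3): cup 3 is available, opened with probability 5/8; weight (1/3)·(5/8) = 5/24.
If it is under cup 3 (prior 1/3): the dealer opened cup 3, so this case is ruled out; weight (1/3)·0 = 0.
The weights sum to 13/24.
So P(the pea under cup 2 | the dealer opened cup 3) = (5/24) / (13/24) = 5/13.

5/13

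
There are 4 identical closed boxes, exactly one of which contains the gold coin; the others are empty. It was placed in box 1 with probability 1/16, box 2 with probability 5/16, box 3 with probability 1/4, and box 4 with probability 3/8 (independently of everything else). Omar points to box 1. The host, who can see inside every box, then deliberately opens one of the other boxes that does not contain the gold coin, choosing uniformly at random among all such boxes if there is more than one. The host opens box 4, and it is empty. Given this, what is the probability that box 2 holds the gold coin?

Condition on the true location of the gold coin.
If it is in box 1 (prior 1/16): the host has 3 equally likely choices, so probability 1/3; weight (1/16)·(1/3) = 1/48.
If it is in box 2 (prior 5/16): the host has 2 equally likely choices, so probability 1/2; weight (5/16)·(1/2) = 5/32.
If it is in box 3 (prior 1/4): the host has 2 equally likely choices, so probability 1/2; weight (1/4)·(1/2) = 1/8.
If it is in box 4 (prior 3/8): the host opened box 4, so this case is ruled out; weight (3/8)·0 = 0.
The weights sum to 29/96.
So P(the gold coin in box 2 | the host opened box 4) = (5/32) / (29/96) = 15/29.

15/29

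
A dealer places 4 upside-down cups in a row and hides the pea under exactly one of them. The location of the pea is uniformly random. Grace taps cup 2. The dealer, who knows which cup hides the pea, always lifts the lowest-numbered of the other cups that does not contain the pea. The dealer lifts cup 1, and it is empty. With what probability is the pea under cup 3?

1/3

Condition on the true location of the pea.
If it is under cup 1 (prior 1/4): the dealer opened cup 1, so this case is ruled out; weight (1/4)·0 = 0.
If it is under any of cups 2, 3, and 4 (prior 1/4 each): cup 1 is the lowest-numbered option available, probability 1; weight (1/4)·1 = 1/4 each.
The weights sum to 3/4.
So P(the pea under cup 3 | the dealer opened cup 1) = (1/4) / (3/4) = 1/3.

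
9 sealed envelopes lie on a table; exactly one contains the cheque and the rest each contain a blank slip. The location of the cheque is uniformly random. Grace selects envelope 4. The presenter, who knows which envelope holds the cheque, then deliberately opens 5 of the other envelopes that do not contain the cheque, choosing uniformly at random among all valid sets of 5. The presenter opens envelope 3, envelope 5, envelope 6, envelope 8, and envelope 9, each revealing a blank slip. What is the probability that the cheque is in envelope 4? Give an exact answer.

Consider each possible location of the cheque in turn.
If it is in any of envelopes 1, 2, and 7 (prior 1/9 each): the presenter has 21 equally likely choices, so probability 1/21; weight (1/9)·(1/21) = 1/189 each.
If it is in any of envelopes 3, 5, 6, 8, and 9 (prior 1/9 each): that envelope was opened and seen not to hold the prize — ruled out; weight (1/9)·0 = 0 each.
If it is in envelope 4 (prior 1/9): the presenter has 56 equally likely choices, so probability 1/56; weight (1/9)·(1/56) = 1/504.
The weights sum to 1/56.
So P(the cheque in envelope 4 | the presenter opened envelope 3, envelope 5, envelope 6, envelope 8, and envelope 9) = (1/504) / (1/56) = 1/9.

1/9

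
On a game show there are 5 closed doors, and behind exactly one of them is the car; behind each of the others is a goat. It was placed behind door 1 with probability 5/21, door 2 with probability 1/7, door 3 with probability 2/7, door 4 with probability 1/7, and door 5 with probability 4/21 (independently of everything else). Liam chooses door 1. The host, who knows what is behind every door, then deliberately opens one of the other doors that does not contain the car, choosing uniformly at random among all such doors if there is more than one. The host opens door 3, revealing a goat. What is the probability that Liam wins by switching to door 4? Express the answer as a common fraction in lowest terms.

Condition on the true location of the car.
If it is behind door 1 (prior 5/21): the host has 4 equally likely choices, so probability 1/4; weight (5/21)·(1/4) = 5/84.
If it is behind either of doors 2 and 4 (prior 1/7 each): the host has 3 equally likely choices, so probability 1/3; weight (1/7)·(1/3) = 1/21 each.
If it is behind door 3 (prior 2/7): the host opened door 3, so this case is ruled out; weight (2/7)·0 = 0.
If it is behind door 5 (prior 4/21): the host has 3 equally likely choices, so probability 1/3; weight (4/21)·(1/3) = 4/63.
The weights sum to 55/252.
So P(the car behind door 4 | the host opened door 3) = (1/21) / (55/252) = 12/55.

12/55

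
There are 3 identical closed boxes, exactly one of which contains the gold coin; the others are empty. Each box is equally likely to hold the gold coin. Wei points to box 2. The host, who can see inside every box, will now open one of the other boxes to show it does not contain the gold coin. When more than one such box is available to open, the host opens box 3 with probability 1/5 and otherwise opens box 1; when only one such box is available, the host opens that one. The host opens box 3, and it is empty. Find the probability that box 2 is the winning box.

1/6

Consider each possible location of the gold coin in turn.
If it is in box 1 (prior 1/3): only box 3 is available, probability 1; weight (1/3)·1 = 1/3.
If it is in box 2 (prior 1/3): box 3 is available, opened with probability 1/5; weight (1/3)·(1/5) = 1/15.
If it is in box 3 (prior 1/3): the host opened box 3, so this case is ruled out; weight (1/3)·0 = 0.
The weights sum to 2/5.
So P(the gold coin in box 2 | the host opened box 3) = (1/15) / (2/5) = 1/6.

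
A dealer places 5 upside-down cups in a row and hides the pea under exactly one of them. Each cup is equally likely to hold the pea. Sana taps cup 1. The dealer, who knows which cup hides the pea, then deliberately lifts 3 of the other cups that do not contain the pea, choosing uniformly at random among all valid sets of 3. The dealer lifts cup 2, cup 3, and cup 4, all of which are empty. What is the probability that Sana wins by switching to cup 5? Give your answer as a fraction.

4/5

Consider each possible location of the pea in turn.
If it is under cup 1 (prior 1/5): the dealer has 4 equally likely choices, so probability 1/4; weight (1/5)·(1/4) = 1/20.
If it is under any of cups 2, 3, and 4 (prior 1/5 each): that cup was opened and seen not to hold the prize — ruled out; weight (1/5)·0 = 0 each.
If it is under cup 5 (prior 1/5): the dealer has no choice, probability 1; weight (1/5)·1 = 1/5.
The weights sum to 1/4.
So P(the pea under cup 5 | the dealer opened cup 2, cup 3, and cup 4) = (1/5) / (1/4) = 4/5.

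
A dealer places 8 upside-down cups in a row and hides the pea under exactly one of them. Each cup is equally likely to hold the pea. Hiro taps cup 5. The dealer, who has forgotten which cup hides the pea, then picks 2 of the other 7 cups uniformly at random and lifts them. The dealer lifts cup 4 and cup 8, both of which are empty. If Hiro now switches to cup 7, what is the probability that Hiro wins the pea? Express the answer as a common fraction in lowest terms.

Because the dealer chose which cups to lift without knowing where the pea is, the choice is independent of the prize location. Learning that none of the 2 opened cups holds the pea simply rules out those 2 locations and leaves the remaining 6 cups still equally likely by symmetry.
So P(the pea under cup 7) = 1/6.

1/6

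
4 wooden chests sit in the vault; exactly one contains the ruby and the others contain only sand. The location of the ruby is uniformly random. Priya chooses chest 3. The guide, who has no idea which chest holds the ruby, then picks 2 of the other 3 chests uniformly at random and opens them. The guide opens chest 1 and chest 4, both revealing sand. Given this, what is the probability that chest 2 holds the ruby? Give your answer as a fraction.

1/2

Condition on the true location of the ruby.
If it is in either of chests 1 and 4 (prior 1/4 each): that chest was opened and seen not to hold the prize — ruled out; weight (1/4)·0 = 0 each.
If it is in either of chests 2 and 3 (prior 1/4 each): the guide picks exactly this set with probability 1/3 regardless, and none is the prize; weight (1/4)·(1/3) = 1/12 each.
The weights sum to 1/6.
So P(the ruby in chest 2 | the guide opened chest 1 and chest 4) = (1/12) / (1/6) = 1/2.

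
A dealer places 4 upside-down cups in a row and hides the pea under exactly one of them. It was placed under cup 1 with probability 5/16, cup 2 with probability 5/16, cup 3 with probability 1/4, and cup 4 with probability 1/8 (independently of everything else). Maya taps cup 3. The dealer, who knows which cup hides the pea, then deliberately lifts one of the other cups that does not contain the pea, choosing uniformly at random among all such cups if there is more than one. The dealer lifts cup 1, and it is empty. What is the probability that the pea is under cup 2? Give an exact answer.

15/29

Apply Bayes' rule, conditioning on where the pea actually is.
If it is under cup 1 (prior 5/16): the dealer opened cup 1, so this case is ruled out; weight (5/16)·0 = 0.
If it is under cup 2 (prior 5/16): the dealer has 2 equally likely choices, so probability 1/2; weight (5/16)·(1/2) = 5/32.
If it is under cup 3 (prior 1/4): the dealer has 3 equally likely choices, so probability 1/3; weight (1/4)·(1/3) = 1/12.
If it is under cup 4 (prior 1/8): the dealer has 2 equally likely choices, so probability 1/2; weight (1/8)·(1/2) = 1/16.
The weights sum to 29/96.
So P(the pea under cup 2 | the dealer opened cup 1) = (5/32) / (29/96) = 15/29.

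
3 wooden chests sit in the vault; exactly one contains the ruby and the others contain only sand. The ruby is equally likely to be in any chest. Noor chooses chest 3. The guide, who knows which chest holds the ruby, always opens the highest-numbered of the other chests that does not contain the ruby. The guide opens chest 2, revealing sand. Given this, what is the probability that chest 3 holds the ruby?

Consider each possible location of the ruby in turn.
If it is in either of chests 1 and 3 (prior 1/3 each): chest 2 is the highest-numbered option available, probability 1; weight (1/3)·1 = 1/3 each.
If it is in chest 2 (prior 1/3): the guide opened chest 2, so this case is ruled out; weight (1/3)·0 = 0.
The weights sum to 2/3.
So P(the ruby in chest 3 | the guide opened chest 2) = (1/3) / (2/3) = 1/2.

1/2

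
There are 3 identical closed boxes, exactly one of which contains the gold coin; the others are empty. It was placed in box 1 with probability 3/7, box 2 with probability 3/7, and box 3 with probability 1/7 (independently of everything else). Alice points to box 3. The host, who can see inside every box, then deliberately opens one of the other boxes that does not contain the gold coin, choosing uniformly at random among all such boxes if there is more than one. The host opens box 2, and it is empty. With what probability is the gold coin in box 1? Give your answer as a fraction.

Consider each possible location of the gold coin in turn.
If it is in box 1 (prior 3/7): the host has no choice, probability 1; weight (3/7)·1 = 3/7.
If it is in box 2 (prior 3/7): the host opened box 2, so this case is ruled out; weight (3/7)·0 = 0.
If it is in box 3 (prior 1/7): the host has 2 equally likely choices, so probability 1/2; weight (1/7)·(1/2) = 1/14.
The weights sum to 1/2.
So P(the gold coin in box 1 | the host opened box 2) = (3/7) / (1/2) = 6/7.

6/7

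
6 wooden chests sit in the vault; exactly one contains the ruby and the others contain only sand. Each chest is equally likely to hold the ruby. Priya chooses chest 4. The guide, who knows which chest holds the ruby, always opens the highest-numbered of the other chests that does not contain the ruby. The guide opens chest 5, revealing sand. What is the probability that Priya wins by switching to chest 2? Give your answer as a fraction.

0

Consider each possible location of the ruby in turn.
If it is in any of chests 1, 2, 3, and 4 (prior 1/6 each): the guide would have opened chest 6 instead, probability 0; weight (1/6)·0 = 0 each.
If it is in chest 5 (prior 1/6): the guide opened chest 5, so this case is ruled out; weight (1/6)·0 = 0.
If it is in chest 6 (prior 1/6): chest 5 is the highest-numbered option available, probability 1; weight (1/6)·1 = 1/6.
The weights sum to 1/6.
So P(the ruby in chest 2 | the guide opened chest 5) = 0 / (1/6) = 0.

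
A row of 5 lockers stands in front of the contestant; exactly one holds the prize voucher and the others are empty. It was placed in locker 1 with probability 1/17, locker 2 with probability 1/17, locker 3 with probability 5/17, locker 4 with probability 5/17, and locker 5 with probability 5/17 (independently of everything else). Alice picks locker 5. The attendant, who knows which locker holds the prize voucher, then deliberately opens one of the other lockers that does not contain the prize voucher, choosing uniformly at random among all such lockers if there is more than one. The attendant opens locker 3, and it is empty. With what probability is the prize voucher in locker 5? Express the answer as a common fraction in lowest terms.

15/43

Consider each possible location of the prize voucher in turn.
If it is in either of lockers 1 and 2 (prior 1/17 each): the attendant has 3 equally likely choices, so probability 1/3; weight (1/17)·(1/3) = 1/51 each.
If it is in locker 3 (prior 5/17): the attendant opened locker 3, so this case is ruled out; weight (5/17)·0 = 0.
If it is in locker 4 (prior 5/17): the attendant has 3 equally likely choices, so probability 1/3; weight (5/17)·(1/3) = 5/51.
If it is in locker 5 (prior 5/17): the attendant has 4 equally likely choices, so probability 1/4; weight (5/17)·(1/4) = 5/68.
The weights sum to 43/204.
So P(the prize voucher in locker 5 | the attendant opened locker 3) = (5/68) / (43/204) = 15/43.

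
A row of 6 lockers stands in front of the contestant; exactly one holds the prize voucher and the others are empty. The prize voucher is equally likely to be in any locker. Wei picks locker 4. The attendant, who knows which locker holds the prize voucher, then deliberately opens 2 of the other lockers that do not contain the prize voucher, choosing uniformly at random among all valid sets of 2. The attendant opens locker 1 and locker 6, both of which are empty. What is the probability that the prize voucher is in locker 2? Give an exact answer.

Consider each possible location of the prize voucher in turn.
If it is in either of lockers 1 and 6 (prior 1/6 each): that locker was opened and seen not to hold the prize — ruled out; weight (1/6)·0 = 0 each.
If it is in any of lockers 2, 3, and 5 (prior 1/6 each): the attendant has 6 equally likely choices, so probability 1/6; weight (1/6)·(1/6) = 1/36 each.
If it is in locker 4 (prior 1/6): the attendant has 10 equally likely choices, so probability 1/10; weight (1/6)·(1/10) = 1/60.
The weights sum to 1/10.
So P(the prize voucher in locker 2 | the attendant opened locker 1 and locker 6) = (1/36) / (1/10) = 5/18.

5/18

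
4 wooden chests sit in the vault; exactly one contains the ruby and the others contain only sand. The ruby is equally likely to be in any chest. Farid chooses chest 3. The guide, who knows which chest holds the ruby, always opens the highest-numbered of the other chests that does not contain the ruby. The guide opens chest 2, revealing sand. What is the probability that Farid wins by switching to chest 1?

Condition on the true location of the ruby.
If it is in either of chests 1 and 3 (prior 1/4 each): the guide would have opened chest 4 instead, probability 0; weight (1/4)·0 = 0 each.
If it is in chest 2 (prior 1/4): the guide opened chest 2, so this case is ruled out; weight (1/4)·0 = 0.
If it is in chest 4 (prior 1/4): chest 2 is the highest-numbered option available, probability 1; weight (1/4)·1 = 1/4.
The weights sum to 1/4.
So P(the ruby in chest 1 | the guide opened chest 2) = 0 / (1/4) = 0.

0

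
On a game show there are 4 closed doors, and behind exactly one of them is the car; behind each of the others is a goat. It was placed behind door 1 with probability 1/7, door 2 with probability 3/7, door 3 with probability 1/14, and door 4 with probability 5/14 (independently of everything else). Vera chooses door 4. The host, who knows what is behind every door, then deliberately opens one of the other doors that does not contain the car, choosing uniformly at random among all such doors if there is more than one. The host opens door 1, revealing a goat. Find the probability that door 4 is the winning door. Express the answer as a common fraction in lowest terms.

10/31

Condition on the true location of the car.
If it is behind door 1 (prior 1/7): the host opened door 1, so this case is ruled out; weight (1/7)·0 = 0.
If it is behind door 2 (prior 3/7): the host has 2 equally likely choices, so probability 1/2; weight (3/7)·(1/2) = 3/14.
If it is behind door 3 (prior 1/14): the host has 2 equally likely choices, so probability 1/2; weight (1/14)·(1/2) = 1/28.
If it is behind door 4 (prior 5/14): the host has 3 equally likely choices, so probability 1/3; weight (5/14)·(1/3) = 5/42.
The weights sum to 31/84.
So P(the car behind door 4 | the host opened door 1) = (5/42) / (31/84) = 10/31.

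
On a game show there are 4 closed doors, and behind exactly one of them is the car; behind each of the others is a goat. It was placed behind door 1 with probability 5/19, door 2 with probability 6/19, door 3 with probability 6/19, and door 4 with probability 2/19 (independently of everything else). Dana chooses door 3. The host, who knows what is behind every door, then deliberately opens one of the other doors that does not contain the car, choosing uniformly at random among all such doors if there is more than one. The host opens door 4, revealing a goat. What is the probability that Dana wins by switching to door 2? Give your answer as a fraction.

2/5

Consider each possible location of the car in turn.
If it is behind door 1 (prior 5/19): the host has 2 equally likely choices, so probability 1/2; weight (5/19)·(1/2) = 5/38.
If it is behind door 2 (prior 6/19): the host has 2 equally likely choices, so probability 1/2; weight (6/19)·(1/2) = 3/19.
If it is behind door 3 (prior 6/19): the host has 3 equally likely choices, so probability 1/3; weight (6/19)·(1/3) = 2/19.
If it is behind door 4 (prior 2/19): the host opened door 4, so this case is ruled out; weight (2/19)·0 = 0.
The weights sum to 15/38.
So P(the car behind door 2 | the host opened door 4) = (3/19) / (15/38) = 2/5.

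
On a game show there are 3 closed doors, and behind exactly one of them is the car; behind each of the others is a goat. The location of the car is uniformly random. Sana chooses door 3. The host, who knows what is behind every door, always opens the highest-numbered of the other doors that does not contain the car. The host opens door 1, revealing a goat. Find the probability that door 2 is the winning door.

1

Apply Bayes' rule, conditioning on where the car actually is.
If it is behind door 1 (prior 1/3): the host opened door 1, so this case is ruled out; weight (1/3)·0 = 0.
If it is behind door 2 (prior 1/3): door 1 is the highest-numbered option available, probability 1; weight (1/3)·1 = 1/3.
If it is behind door 3 (prior 1/3): the host would have opened door 2 instead, probability 0; weight (1/3)·0 = 0.
The weights sum to 1/3.
So P(the car behind door 2 | the host opened door 1) = (1/3) / (1/3) = 1.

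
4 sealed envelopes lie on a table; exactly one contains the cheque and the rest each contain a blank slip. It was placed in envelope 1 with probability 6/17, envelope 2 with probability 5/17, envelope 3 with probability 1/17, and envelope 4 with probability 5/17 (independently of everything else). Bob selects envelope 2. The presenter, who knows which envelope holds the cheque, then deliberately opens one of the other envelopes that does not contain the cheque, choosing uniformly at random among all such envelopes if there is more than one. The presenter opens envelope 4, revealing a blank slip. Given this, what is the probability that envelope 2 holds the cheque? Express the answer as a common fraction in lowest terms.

10/31

Condition on the true location of the cheque.
If it is in envelope 1 (prior 6/17): the presenter has 2 equally likely choices, so probability 1/2; weight (6/17)·(1/2) = 3/17.
If it is in envelope 2 (prior 5/17): the presenter has 3 equally likely choices, so probability 1/3; weight (5/17)·(1/3) = 5/51.
If it is in envelope 3 (prior 1/17): the presenter has 2 equally likely choices, so probability 1/2; weight (1/17)·(1/2) = 1/34.
If it is in envelope 4 (prior 5/17): the presenter opened envelope 4, so this case is ruled out; weight (5/17)·0 = 0.
The weights sum to 31/102.
So P(the cheque in envelope 2 | the presenter opened envelope 4) = (5/51) / (31/102) = 10/31.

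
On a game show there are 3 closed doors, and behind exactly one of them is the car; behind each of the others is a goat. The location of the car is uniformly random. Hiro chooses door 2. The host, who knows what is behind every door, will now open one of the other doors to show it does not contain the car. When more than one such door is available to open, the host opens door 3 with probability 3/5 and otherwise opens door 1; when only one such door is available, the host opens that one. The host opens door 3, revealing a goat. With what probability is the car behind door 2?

Condition on the true location of the car.
If it is behind door 1 (prior 1/3): only door 3 is available, probability 1; weight (1/3)·1 = 1/3.
If it is behind door 2 (prior 1/3): door 3 is available, opened with probability 3/5; weight (1/3)·(3/5) = 1/5.
If it is behind door 3 (prior 1/3): the host opened door 3, so this case is ruled out; weight (1/3)·0 = 0.
The weights sum to 8/15.
So P(the car behind door 2 | the host opened door 3) = (1/5) / (8/15) = 3/8.

3/8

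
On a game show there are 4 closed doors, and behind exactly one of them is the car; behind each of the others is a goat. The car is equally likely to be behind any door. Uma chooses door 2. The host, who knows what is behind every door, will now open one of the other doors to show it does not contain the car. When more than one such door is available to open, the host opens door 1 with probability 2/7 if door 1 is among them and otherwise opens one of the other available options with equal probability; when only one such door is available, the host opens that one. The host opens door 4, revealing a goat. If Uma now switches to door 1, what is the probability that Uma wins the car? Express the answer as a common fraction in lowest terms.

7/22

Consider each possible location of the car in turn.
If it is behind door 1 (prior 1/4): door 1 holds the prize so is unavailable; the host chooses uniformly among the 2 others, probability 1/2; weight (1/4)·(1/2) = 1/8.
If it is behind door 2 (prior 1/4): door 1 is available but not opened; door 4 gets probability (1 − 2/7)/2 = 5/14; weight (1/4)·(5/14) = 5/56.
If it is behind door 3 (prior 1/4): door 1 is available but not opened, probability 5/7; weight (1/4)·(5/7) = 5/28.
If it is behind door 4 (prior 1/4): the host opened door 4, so this case is ruled out; weight (1/4)·0 = 0.
The weights sum to 11/28.
So P(the car behind door 1 | the host opened door 4) = (1/8) / (11/28) = 7/22.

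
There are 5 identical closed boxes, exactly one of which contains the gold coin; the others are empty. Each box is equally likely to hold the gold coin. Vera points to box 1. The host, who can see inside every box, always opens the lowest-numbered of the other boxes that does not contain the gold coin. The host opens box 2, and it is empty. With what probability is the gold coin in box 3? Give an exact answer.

Condition on the true location of the gold coin.
If it is in any of boxes 1, 3, 4, and 5 (prior 1/5 each): box 2 is the lowest-numbered option available, probability 1; weight (1/5)·1 = 1/5 each.
If it is in box 2 (prior 1/5): the host opened box 2, so this case is ruled out; weight (1/5)·0 = 0.
The weights sum to 4/5.
So P(the gold coin in box 3 | the host opened box 2) = (1/5) / (4/5) = 1/4.

1/4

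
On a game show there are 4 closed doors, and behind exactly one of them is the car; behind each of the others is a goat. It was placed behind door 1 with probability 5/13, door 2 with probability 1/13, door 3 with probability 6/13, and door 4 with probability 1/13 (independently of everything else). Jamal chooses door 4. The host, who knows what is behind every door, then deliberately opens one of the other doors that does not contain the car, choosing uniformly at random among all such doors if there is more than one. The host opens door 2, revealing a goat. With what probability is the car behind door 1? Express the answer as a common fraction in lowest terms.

3/7

Apply Bayes' rule, conditioning on where the car actually is.
If it is behind door 1 (prior 5/13): the host has 2 equally likely choices, so probability 1/2; weight (5/13)·(1/2) = 5/26.
If it is behind door 2 (prior 1/13): the host opened door 2, so this case is ruled out; weight (1/13)·0 = 0.
If it is behind door 3 (prior 6/13): the host has 2 equally likely choices, so probability 1/2; weight (6/13)·(1/2) = 3/13.
If it is behind door 4 (prior 1/13): the host has 3 equally likely choices, so probability 1/3; weight (1/13)·(1/3) = 1/39.
The weights sum to 35/78.
So P(the car behind door 1 | the host opened door 2) = (5/26) / (35/78) = 3/7.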